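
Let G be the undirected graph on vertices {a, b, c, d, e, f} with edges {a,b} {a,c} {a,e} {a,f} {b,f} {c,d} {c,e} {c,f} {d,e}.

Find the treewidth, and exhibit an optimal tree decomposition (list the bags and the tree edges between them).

The largest bag has 3 vertices, giving width 2; this decomposition certifies tw(G) ≤ 2. On the other hand G contains the 3-clique {c, d, e}. A clique must lie in a single bag of any decomposition, so no decomposition can have width below 2. Therefore the treewidth is 2.

Treewidth 2.
Bags: B1 = {a, c, e}  B2 = {a, c, f}  B3 = {a, b, f}  B4 = {c, d, e}
Tree: B1–B2, B2–B3, B1–B4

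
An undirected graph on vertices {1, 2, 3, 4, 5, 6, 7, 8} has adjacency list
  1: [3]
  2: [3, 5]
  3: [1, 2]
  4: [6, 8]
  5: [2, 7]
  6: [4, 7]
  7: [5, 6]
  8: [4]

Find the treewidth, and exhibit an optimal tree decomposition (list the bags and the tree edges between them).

Treewidth 1.
Bags: B1 = {1, 3}  B2 = {2, 3}  B3 = {2, 5}  B4 = {5, 7}  B5 = {6, 7}  B6 = {4, 6}  B7 = {4, 8}
Tree: B1–B2, B2–B3, B3–B4, B4–B5, B5–B6, B6–B7

Each bag holds 2 vertices, so the decomposition has width 1, which upper-bounds the treewidth. Any graph with an edge has treewidth ≥ 1, and G has the edge 1–3. Hence tw(G) = 1 exactly.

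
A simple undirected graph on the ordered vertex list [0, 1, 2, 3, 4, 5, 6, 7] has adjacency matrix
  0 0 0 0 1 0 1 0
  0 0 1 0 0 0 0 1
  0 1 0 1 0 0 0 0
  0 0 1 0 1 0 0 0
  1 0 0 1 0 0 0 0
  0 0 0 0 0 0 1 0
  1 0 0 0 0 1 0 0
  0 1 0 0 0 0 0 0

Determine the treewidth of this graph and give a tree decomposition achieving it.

Treewidth 1.
Bags: B1 = {1, 7}  B2 = {1, 2}  B3 = {2, 3}  B4 = {3, 4}  B5 = {0, 4}  B6 = {0, 6}  B7 = {5, 6}
Tree: B1–B2, B2–B3, B3–B4, B4–B5, B5–B6, B6–B7

The largest bag has 2 vertices, giving width 1; this decomposition certifies tw(G) ≤ 1. Any graph with an edge has treewidth ≥ 1, and G has the edge 7–1. The upper and lower bounds meet at 1, so that is the treewidth.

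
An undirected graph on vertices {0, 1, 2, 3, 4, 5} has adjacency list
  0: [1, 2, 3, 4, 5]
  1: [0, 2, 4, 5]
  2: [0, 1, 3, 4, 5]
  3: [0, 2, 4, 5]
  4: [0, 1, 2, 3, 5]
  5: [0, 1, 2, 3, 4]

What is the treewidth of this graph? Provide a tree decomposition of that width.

Each bag holds 5 vertices, so the decomposition has width 4, which upper-bounds the treewidth. Conversely, {0, 1, 2, 4, 5} is a clique of size 5, and the vertices of any clique must share a bag in every tree decomposition; so some bag has ≥ 5 vertices and tw(G) ≥ 4. The upper and lower bounds meet at 4, so that is the treewidth.

Treewidth 4.
One optimal decomposition is:
Bags: B1 = {0, 2, 3, 4, 5}  B2 = {0, 1, 2, 4, 5}
Tree: B1–B2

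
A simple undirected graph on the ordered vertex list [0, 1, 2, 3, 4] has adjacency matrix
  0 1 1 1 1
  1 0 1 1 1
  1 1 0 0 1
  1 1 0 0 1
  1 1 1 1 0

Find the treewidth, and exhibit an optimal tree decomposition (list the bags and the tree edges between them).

Treewidth 3.
One optimal decomposition is:
Bags: B1 = {0, 1, 2, 4}  B2 = {0, 1, 3, 4}
Tree: B1–B2

The largest bag has 4 vertices, giving width 3; this decomposition certifies tw(G) ≤ 3. On the other hand G contains the 4-clique {0, 1, 2, 4}. A clique must lie in a single bag of any decomposition, so no decomposition can have width below 3. Hence tw(G) = 3 exactly.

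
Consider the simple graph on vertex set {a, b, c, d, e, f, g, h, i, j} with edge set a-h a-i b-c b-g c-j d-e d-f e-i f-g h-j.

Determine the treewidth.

A width-2 tree decomposition is:
Bags: B1 = {b, c, j}  B2 = {b, h, j}  B3 = {a, b, h}  B4 = {a, b, i}  B5 = {b, e, i}  B6 = {b, d, e}  B7 = {b, d, f}  B8 = {b, f, g}
Tree: B1–B2, B2–B3, B3–B4, B4–B5, B5–B6, B6–B7, B7–B8
Each bag holds 3 vertices, so the decomposition has width 2, which upper-bounds the treewidth. Since b–c–j–h–a–i–e–d–f–g–b is a cycle in G, G is not acyclic. Forests are exactly the graphs of treewidth ≤ 1, so tw(G) ≥ 2. Hence tw(G) = 2 exactly.

2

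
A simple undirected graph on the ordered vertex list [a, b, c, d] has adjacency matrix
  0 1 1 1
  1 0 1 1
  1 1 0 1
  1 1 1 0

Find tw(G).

A width-3 tree decomposition is:
Bags: B1 = {a, b, c, d}
Tree: (single bag)
A single bag containing all 4 vertices is trivially a valid decomposition of width 3. For the lower bound, the 4 vertices {a, b, c, d} are pairwise adjacent, and any tree decomposition puts a clique entirely inside one bag — forcing width ≥ 3. Combining the bounds, tw(G) = 3.

3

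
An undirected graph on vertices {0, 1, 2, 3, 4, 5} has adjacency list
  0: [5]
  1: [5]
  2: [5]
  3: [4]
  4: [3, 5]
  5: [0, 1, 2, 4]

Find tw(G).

1

A width-1 tree decomposition is:
Bags: B1 = {4, 5}  B2 = {2, 5}  B3 = {0, 5}  B4 = {3, 4}  B5 = {1, 5}
Tree: B1–B2, B2–B3, B1–B4, B2–B5
Every bag has size at most 2, so the width is 2 − 1 = 1 and tw(G) ≤ 1. Since G has at least one edge (e.g. 4–5), it is not an edgeless graph, so tw(G) ≥ 1. Therefore the treewidth is 1.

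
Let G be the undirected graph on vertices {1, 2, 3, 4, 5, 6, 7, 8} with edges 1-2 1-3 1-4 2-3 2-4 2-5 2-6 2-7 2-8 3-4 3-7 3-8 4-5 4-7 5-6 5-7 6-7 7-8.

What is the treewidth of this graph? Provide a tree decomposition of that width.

Treewidth 3.
One such decomposition:
Bags: B1 = {2, 4, 5, 7}  B2 = {2, 5, 6, 7}  B3 = {2, 3, 4, 7}  B4 = {1, 2, 3, 4}  B5 = {2, 3, 7, 8}
Tree: B1–B2, B1–B3, B3–B4, B3–B5

Every bag has size at most 4, so the width is 4 − 1 = 3 and tw(G) ≤ 3. On the other hand G contains the 4-clique {1, 2, 3, 4}. A clique must lie in a single bag of any decomposition, so no decomposition can have width below 3. Hence tw(G) = 3 exactly.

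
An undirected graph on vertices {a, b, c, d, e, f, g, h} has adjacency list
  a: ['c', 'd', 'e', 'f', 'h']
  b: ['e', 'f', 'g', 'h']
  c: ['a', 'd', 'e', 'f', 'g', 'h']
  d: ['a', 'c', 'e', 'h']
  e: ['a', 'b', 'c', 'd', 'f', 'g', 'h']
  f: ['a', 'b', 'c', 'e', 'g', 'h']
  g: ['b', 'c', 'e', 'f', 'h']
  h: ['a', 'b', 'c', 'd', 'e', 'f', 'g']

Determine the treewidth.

A width-4 tree decomposition is:
Bags: B1 = {a, c, d, e, h}  B2 = {a, c, e, f, h}  B3 = {c, e, f, g, h}  B4 = {b, e, f, g, h}
Tree: B1–B2, B2–B3, B3–B4
The largest bag has 5 vertices, giving width 4; this decomposition certifies tw(G) ≤ 4. On the other hand G contains the 5-clique {a, c, d, e, h}. A clique must lie in a single bag of any decomposition, so no decomposition can have width below 4. Hence tw(G) = 4 exactly.

4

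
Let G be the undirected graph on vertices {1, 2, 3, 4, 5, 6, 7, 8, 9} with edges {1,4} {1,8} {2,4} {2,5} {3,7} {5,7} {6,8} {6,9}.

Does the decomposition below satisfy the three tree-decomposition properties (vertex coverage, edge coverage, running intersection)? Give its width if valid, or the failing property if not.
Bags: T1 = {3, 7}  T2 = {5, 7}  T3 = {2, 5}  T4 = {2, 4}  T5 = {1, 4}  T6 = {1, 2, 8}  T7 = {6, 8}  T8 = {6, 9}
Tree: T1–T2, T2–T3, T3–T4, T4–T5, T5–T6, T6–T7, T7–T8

No — bags containing vertex 2 are not connected in the tree.

A tree decomposition must satisfy three properties: every vertex lies in some bag; for every edge, both endpoints lie together in some bag; and for every vertex, the bags containing it form a connected subtree. Here bags containing vertex 2 are not connected in the tree, so the decomposition is invalid.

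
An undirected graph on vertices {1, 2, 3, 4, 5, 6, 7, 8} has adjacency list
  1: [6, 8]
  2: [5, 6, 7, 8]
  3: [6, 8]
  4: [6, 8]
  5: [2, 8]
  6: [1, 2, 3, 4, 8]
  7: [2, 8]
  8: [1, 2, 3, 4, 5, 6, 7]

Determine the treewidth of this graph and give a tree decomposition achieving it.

Each bag holds 3 vertices, so the decomposition has width 2, which upper-bounds the treewidth. On the other hand G contains the 3-clique {2, 5, 8}. A clique must lie in a single bag of any decomposition, so no decomposition can have width below 2. Combining the bounds, tw(G) = 2.

Treewidth 2.
Bags: B1 = {2, 6, 8}  B2 = {3, 6, 8}  B3 = {2, 5, 8}  B4 = {1, 6, 8}  B5 = {4, 6, 8}  B6 = {2, 7, 8}
Tree: B1–B2, B1–B3, B1–B4, B4–B5, B3–B6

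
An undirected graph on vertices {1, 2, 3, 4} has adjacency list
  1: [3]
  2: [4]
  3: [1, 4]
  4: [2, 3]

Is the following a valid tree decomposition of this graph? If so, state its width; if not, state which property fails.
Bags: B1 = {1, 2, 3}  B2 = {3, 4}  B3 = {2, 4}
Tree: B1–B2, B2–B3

No — bags containing vertex 2 are not connected in the tree.

A tree decomposition must satisfy three properties: every vertex lies in some bag; for every edge, both endpoints lie together in some bag; and for every vertex, the bags containing it form a connected subtree. Here bags containing vertex 2 are not connected in the tree, so the decomposition is invalid.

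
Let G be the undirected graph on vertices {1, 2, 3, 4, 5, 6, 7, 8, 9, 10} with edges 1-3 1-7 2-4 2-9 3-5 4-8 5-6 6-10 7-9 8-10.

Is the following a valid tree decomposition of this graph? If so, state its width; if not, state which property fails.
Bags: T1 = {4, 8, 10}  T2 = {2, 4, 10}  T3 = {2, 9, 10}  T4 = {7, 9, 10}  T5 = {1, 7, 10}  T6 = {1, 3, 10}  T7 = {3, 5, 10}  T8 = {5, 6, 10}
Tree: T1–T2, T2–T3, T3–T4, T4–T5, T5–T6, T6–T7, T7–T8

Checking the three conditions: (i) the bags cover all of {1, 2, 3, 4, 5, 6, 7, 8, 9, 10}; (ii) for each edge, some bag contains both endpoints; (iii) the bags containing any fixed vertex form a subtree. All hold, so the decomposition is valid with width 3 − 1 = 2.

Yes; width 2.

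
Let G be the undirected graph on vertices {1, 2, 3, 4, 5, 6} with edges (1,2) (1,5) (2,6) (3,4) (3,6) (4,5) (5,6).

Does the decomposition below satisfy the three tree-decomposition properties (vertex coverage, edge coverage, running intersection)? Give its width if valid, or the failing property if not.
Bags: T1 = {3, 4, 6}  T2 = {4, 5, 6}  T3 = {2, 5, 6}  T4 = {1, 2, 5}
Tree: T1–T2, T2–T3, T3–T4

Every vertex of G appears in some bag (union = {1, 2, 3, 4, 5, 6}); every edge is covered by a bag; and for each vertex v the set of bags containing v is connected in the bag tree. The decomposition is therefore valid. The largest bag has 3 vertices, so the width is 2.

Yes; width 2.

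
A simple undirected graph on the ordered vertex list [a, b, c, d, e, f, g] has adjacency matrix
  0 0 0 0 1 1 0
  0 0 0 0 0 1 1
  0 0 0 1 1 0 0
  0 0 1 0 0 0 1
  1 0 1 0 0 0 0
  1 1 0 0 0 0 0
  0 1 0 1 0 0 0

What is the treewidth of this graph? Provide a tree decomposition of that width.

Each bag holds 3 vertices, so the decomposition has width 2, which upper-bounds the treewidth. The edges f–b–g–d–c–e–a–f form a cycle, so G is not a tree and its treewidth is at least 2. The upper and lower bounds meet at 2, so that is the treewidth.

Treewidth 2.
Bags: B1 = {b, f, g}  B2 = {d, f, g}  B3 = {c, d, f}  B4 = {c, e, f}  B5 = {a, e, f}
Tree: B1–B2, B2–B3, B3–B4, B4–B5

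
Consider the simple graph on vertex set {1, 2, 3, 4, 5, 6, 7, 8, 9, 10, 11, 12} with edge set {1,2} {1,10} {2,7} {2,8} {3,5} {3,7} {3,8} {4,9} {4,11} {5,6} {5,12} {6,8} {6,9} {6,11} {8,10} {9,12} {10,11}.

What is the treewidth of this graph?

3

A width-3 tree decomposition is:
Bags: B1 = {1, 2, 3, 7}  B2 = {1, 2, 3, 8}  B3 = {1, 3, 8, 10}  B4 = {3, 5, 8, 10}  B5 = {5, 6, 8, 10}  B6 = {5, 6, 10, 11}  B7 = {5, 6, 11, 12}  B8 = {6, 9, 11, 12}  B9 = {4, 9, 11, 12}
Tree: B1–B2, B2–B3, B3–B4, B4–B5, B5–B6, B6–B7, B7–B8, B8–B9
Every bag has size at most 4, so the width is 4 − 1 = 3 and tw(G) ≤ 3. For the lower bound: the 4 vertex sets {1,2,7}, {3}, {8}, {5,6,10,11} are disjoint, each induces a connected subgraph, and every pair is joined by at least one edge of G. Contracting each set to a single vertex therefore yields K_{4} as a minor, and since treewidth is minor-monotone, tw(G) ≥ tw(K_{4}) = 3. The upper and lower bounds meet at 3, so that is the treewidth.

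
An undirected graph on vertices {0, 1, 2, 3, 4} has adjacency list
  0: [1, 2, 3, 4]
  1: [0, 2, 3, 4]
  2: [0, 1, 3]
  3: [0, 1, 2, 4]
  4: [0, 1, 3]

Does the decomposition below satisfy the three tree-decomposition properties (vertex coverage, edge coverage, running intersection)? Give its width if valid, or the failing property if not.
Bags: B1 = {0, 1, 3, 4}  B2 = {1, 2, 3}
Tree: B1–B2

A tree decomposition must satisfy three properties: every vertex lies in some bag; for every edge, both endpoints lie together in some bag; and for every vertex, the bags containing it form a connected subtree. Here edge (0,2) lies in no bag, so the decomposition is invalid.

No — edge (0,2) lies in no bag.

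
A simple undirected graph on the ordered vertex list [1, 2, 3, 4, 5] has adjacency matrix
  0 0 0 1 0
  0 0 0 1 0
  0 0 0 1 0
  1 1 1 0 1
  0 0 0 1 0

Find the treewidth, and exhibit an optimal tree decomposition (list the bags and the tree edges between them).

Treewidth 1.
Bags: B1 = {2, 4}  B2 = {4, 5}  B3 = {3, 4}  B4 = {1, 4}
Tree: B1–B2, B2–B3, B2–B4

Each bag holds 2 vertices, so the decomposition has width 1, which upper-bounds the treewidth. Any graph with an edge has treewidth ≥ 1, and G has the edge 4–2. Combining the bounds, tw(G) = 1.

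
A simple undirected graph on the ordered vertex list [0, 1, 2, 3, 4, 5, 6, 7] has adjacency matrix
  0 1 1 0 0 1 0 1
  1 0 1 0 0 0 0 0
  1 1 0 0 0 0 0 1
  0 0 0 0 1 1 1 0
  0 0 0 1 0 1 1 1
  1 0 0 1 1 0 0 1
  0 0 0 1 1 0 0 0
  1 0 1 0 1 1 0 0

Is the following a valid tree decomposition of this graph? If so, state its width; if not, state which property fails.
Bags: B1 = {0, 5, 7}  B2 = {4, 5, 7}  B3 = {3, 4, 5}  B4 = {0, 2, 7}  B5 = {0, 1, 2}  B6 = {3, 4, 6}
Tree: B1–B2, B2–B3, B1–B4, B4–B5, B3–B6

Yes; width 2.

Checking the three conditions: (i) the bags cover all of {0, 1, 2, 3, 4, 5, 6, 7}; (ii) for each edge, some bag contains both endpoints; (iii) the bags containing any fixed vertex form a subtree. All hold, so the decomposition is valid with width 3 − 1 = 2.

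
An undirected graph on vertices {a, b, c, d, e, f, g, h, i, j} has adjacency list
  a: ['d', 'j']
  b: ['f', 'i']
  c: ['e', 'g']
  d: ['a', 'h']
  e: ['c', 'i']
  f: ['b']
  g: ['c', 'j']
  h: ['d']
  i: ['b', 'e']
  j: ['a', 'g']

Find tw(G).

1

A width-1 tree decomposition is:
Bags: B1 = {d, h}  B2 = {a, d}  B3 = {a, j}  B4 = {g, j}  B5 = {c, g}  B6 = {c, e}  B7 = {e, i}  B8 = {b, i}  B9 = {b, f}
Tree: B1–B2, B2–B3, B3–B4, B4–B5, B5–B6, B6–B7, B7–B8, B8–B9
Every bag has size at most 2, so the width is 2 − 1 = 1 and tw(G) ≤ 1. Since G has at least one edge (e.g. h–d), it is not an edgeless graph, so tw(G) ≥ 1. The upper and lower bounds meet at 1, so that is the treewidth.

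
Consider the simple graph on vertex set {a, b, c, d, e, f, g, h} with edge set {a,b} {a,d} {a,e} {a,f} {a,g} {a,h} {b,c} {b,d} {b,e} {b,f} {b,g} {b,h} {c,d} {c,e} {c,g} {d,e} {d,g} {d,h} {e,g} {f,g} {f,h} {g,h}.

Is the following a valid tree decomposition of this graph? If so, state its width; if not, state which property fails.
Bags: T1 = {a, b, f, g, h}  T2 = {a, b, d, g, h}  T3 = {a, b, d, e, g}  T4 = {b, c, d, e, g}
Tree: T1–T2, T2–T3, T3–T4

Yes; width 4.

Vertex coverage: the bags together contain {a, b, c, d, e, f, g, h}, the full vertex set. Edge coverage: each edge of G has both endpoints in at least one bag. Running intersection: for every vertex, the bags containing it form a connected subtree. All three properties hold, so this is a valid tree decomposition of width max|bag| − 1 = 4, and hence tw(G) ≤ 4.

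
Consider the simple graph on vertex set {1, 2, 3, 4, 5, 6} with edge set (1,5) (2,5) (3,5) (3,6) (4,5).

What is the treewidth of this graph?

1

A width-1 tree decomposition is:
Bags: B1 = {1, 5}  B2 = {4, 5}  B3 = {3, 5}  B4 = {2, 5}  B5 = {3, 6}
Tree: B1–B2, B1–B3, B1–B4, B3–B5
Each bag holds 2 vertices, so the decomposition has width 1, which upper-bounds the treewidth. Any graph with an edge has treewidth ≥ 1, and G has the edge 1–5. The upper and lower bounds meet at 1, so that is the treewidth.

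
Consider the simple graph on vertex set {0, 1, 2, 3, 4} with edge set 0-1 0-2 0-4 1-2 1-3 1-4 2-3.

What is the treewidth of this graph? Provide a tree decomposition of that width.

The largest bag has 3 vertices, giving width 2; this decomposition certifies tw(G) ≤ 2. Conversely, {0, 1, 2} is a clique of size 3, and the vertices of any clique must share a bag in every tree decomposition; so some bag has ≥ 3 vertices and tw(G) ≥ 2. Therefore the treewidth is 2.

Treewidth 2.
Bags: B1 = {0, 1, 2}  B2 = {1, 2, 3}  B3 = {0, 1, 4}
Tree: B1–B2, B1–B3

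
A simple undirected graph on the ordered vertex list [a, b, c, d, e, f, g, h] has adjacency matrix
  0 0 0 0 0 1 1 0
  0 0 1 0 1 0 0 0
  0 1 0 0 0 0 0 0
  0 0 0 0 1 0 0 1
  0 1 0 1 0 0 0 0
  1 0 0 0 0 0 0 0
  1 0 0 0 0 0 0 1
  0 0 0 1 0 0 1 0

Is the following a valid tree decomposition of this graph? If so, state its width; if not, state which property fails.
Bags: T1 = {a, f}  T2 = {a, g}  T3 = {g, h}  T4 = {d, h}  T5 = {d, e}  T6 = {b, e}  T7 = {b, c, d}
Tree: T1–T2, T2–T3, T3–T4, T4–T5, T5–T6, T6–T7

A tree decomposition must satisfy three properties: every vertex lies in some bag; for every edge, both endpoints lie together in some bag; and for every vertex, the bags containing it form a connected subtree. Here bags containing vertex d are not connected in the tree, so the decomposition is invalid.

No — bags containing vertex d are not connected in the tree.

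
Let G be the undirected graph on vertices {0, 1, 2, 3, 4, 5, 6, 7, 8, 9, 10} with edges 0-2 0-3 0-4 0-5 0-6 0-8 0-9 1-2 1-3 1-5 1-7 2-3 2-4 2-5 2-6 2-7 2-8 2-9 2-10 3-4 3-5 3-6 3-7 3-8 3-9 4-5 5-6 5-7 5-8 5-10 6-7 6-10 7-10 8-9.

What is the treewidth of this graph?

4

A width-4 tree decomposition is:
Bags: B1 = {0, 2, 3, 8, 9}  B2 = {0, 2, 3, 5, 8}  B3 = {0, 2, 3, 5, 6}  B4 = {0, 2, 3, 4, 5}  B5 = {2, 3, 5, 6, 7}  B6 = {1, 2, 3, 5, 7}  B7 = {2, 5, 6, 7, 10}
Tree: B1–B2, B2–B3, B2–B4, B3–B5, B5–B6, B5–B7
The largest bag has 5 vertices, giving width 4; this decomposition certifies tw(G) ≤ 4. For the lower bound, the 5 vertices {2, 5, 6, 7, 10} are pairwise adjacent, and any tree decomposition puts a clique entirely inside one bag — forcing width ≥ 4. Combining the bounds, tw(G) = 4.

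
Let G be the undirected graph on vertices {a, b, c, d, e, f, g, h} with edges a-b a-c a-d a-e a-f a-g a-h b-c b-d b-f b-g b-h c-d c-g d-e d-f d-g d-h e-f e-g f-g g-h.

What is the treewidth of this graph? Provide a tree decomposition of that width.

Treewidth 4.
One optimal decomposition is:
Bags: B1 = {a, b, c, d, g}  B2 = {a, b, d, g, h}  B3 = {a, b, d, f, g}  B4 = {a, d, e, f, g}
Tree: B1–B2, B2–B3, B3–B4

The largest bag has 5 vertices, giving width 4; this decomposition certifies tw(G) ≤ 4. On the other hand G contains the 5-clique {a, d, e, f, g}. A clique must lie in a single bag of any decomposition, so no decomposition can have width below 4. The upper and lower bounds meet at 4, so that is the treewidth.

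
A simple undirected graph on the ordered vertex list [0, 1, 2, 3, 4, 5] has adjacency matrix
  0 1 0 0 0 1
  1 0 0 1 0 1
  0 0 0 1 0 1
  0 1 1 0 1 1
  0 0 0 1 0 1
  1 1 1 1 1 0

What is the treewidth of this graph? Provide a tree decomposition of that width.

Treewidth 2.
Bags: B1 = {1, 3, 5}  B2 = {2, 3, 5}  B3 = {3, 4, 5}  B4 = {0, 1, 5}
Tree: B1–B2, B2–B3, B1–B4

Every bag has size at most 3, so the width is 3 − 1 = 2 and tw(G) ≤ 2. For the lower bound, the 3 vertices {0, 1, 5} are pairwise adjacent, and any tree decomposition puts a clique entirely inside one bag — forcing width ≥ 2. Hence tw(G) = 2 exactly.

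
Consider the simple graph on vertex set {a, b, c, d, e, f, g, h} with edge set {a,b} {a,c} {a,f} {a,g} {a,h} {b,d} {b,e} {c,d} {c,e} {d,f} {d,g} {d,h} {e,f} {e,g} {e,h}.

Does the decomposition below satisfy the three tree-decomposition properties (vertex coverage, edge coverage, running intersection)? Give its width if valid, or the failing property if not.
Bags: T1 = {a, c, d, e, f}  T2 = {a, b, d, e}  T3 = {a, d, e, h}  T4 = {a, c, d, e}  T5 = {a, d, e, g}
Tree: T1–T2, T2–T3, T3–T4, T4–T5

No — bags containing vertex c are not connected in the tree.

A tree decomposition must satisfy three properties: every vertex lies in some bag; for every edge, both endpoints lie together in some bag; and for every vertex, the bags containing it form a connected subtree. Here bags containing vertex c are not connected in the tree, so the decomposition is invalid.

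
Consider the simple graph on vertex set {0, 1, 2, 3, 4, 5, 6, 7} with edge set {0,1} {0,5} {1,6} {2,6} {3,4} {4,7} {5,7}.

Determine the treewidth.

1

A width-1 tree decomposition is:
Bags: B1 = {2, 6}  B2 = {1, 6}  B3 = {0, 1}  B4 = {0, 5}  B5 = {5, 7}  B6 = {4, 7}  B7 = {3, 4}
Tree: B1–B2, B2–B3, B3–B4, B4–B5, B5–B6, B6–B7
Every bag has size at most 2, so the width is 2 − 1 = 1 and tw(G) ≤ 1. Any graph with an edge has treewidth ≥ 1, and G has the edge 2–6. Therefore the treewidth is 1.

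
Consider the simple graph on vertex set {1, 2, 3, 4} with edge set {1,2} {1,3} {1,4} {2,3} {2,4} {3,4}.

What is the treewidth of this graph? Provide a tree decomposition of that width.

A single bag containing all 4 vertices is trivially a valid decomposition of width 3. On the other hand G contains the 4-clique {1, 2, 3, 4}. A clique must lie in a single bag of any decomposition, so no decomposition can have width below 3. Hence tw(G) = 3 exactly.

Treewidth 3.
Bags: B1 = {1, 2, 3, 4}
Tree: (single bag)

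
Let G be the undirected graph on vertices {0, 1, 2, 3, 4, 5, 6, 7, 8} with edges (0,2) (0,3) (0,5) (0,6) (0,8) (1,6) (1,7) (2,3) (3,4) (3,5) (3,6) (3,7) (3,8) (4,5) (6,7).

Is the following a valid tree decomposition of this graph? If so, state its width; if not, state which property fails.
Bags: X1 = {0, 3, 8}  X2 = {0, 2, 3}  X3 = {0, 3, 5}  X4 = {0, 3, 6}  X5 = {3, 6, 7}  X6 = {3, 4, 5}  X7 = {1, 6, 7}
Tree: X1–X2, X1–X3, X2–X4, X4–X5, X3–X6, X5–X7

Every vertex of G appears in some bag (union = {0, 1, 2, 3, 4, 5, 6, 7, 8}); every edge is covered by a bag; and for each vertex v the set of bags containing v is connected in the bag tree. The decomposition is therefore valid. The largest bag has 3 vertices, so the width is 2.

Yes; width 2.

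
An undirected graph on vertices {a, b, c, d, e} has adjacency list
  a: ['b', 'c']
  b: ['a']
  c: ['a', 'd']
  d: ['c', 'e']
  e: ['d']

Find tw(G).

1

A width-1 tree decomposition is:
Bags: B1 = {d, e}  B2 = {c, d}  B3 = {a, c}  B4 = {a, b}
Tree: B1–B2, B2–B3, B3–B4
Each bag holds 2 vertices, so the decomposition has width 1, which upper-bounds the treewidth. Any graph with an edge has treewidth ≥ 1, and G has the edge e–d. Therefore the treewidth is 1.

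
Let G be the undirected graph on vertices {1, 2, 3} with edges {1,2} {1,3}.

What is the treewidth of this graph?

A width-1 tree decomposition is:
Bags: B1 = {1, 2}  B2 = {1, 3}
Tree: B1–B2
The largest bag has 2 vertices, giving width 1; this decomposition certifies tw(G) ≤ 1. Since G has at least one edge (e.g. 1–2), it is not an edgeless graph, so tw(G) ≥ 1. The upper and lower bounds meet at 1, so that is the treewidth.

1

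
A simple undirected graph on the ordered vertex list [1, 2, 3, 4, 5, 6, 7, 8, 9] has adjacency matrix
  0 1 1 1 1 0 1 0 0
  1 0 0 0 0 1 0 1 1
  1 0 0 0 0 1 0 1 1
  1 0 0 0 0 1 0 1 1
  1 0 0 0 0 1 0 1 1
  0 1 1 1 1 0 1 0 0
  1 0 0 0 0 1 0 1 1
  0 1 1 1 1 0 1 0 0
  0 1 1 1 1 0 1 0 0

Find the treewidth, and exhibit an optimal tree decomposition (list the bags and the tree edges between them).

Every bag has size at most 5, so the width is 5 − 1 = 4 and tw(G) ≤ 4. For the lower bound: the 5 vertex sets {1,2}, {4,9}, {5,6}, {8}, {3} are disjoint, each induces a connected subgraph, and every pair is joined by at least one edge of G. Contracting each set to a single vertex therefore yields K_{5} as a minor, and since treewidth is minor-monotone, tw(G) ≥ tw(K_{5}) = 4. Combining the bounds, tw(G) = 4.

Treewidth 4.
One such decomposition:
Bags: B1 = {1, 2, 6, 8, 9}  B2 = {1, 4, 6, 8, 9}  B3 = {1, 5, 6, 8, 9}  B4 = {1, 3, 6, 8, 9}  B5 = {1, 6, 7, 8, 9}
Tree: B1–B2, B2–B3, B3–B4, B4–B5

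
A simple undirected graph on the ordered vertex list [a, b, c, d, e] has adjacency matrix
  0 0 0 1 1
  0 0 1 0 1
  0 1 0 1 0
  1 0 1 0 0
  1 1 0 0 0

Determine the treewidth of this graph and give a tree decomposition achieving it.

Treewidth 2.
One such decomposition:
Bags: B1 = {a, d, e}  B2 = {c, d, e}  B3 = {b, c, e}
Tree: B1–B2, B2–B3

Each bag holds 3 vertices, so the decomposition has width 2, which upper-bounds the treewidth. For the lower bound, G contains the cycle e–a–d–c–b–e, so G is not a forest; only forests have treewidth ≤ 1, hence tw(G) ≥ 2. Hence tw(G) = 2 exactly.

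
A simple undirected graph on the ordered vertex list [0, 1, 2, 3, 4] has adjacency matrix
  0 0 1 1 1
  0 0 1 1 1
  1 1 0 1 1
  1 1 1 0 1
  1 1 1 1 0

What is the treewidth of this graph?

A width-3 tree decomposition is:
Bags: B1 = {0, 2, 3, 4}  B2 = {1, 2, 3, 4}
Tree: B1–B2
The largest bag has 4 vertices, giving width 3; this decomposition certifies tw(G) ≤ 3. On the other hand G contains the 4-clique {0, 2, 3, 4}. A clique must lie in a single bag of any decomposition, so no decomposition can have width below 3. Therefore the treewidth is 3.

3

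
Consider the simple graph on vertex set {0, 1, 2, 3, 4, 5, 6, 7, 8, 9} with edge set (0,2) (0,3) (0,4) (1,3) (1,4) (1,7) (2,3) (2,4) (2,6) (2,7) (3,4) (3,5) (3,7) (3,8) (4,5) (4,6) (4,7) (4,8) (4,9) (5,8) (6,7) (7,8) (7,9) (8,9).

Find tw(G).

3

A width-3 tree decomposition is:
Bags: B1 = {3, 4, 5, 8}  B2 = {3, 4, 7, 8}  B3 = {2, 3, 4, 7}  B4 = {2, 4, 6, 7}  B5 = {4, 7, 8, 9}  B6 = {0, 2, 3, 4}  B7 = {1, 3, 4, 7}
Tree: B1–B2, B2–B3, B3–B4, B2–B5, B3–B6, B2–B7
Every bag has size at most 4, so the width is 4 − 1 = 3 and tw(G) ≤ 3. For the lower bound, the 4 vertices {4, 7, 8, 9} are pairwise adjacent, and any tree decomposition puts a clique entirely inside one bag — forcing width ≥ 3. The upper and lower bounds meet at 3, so that is the treewidth.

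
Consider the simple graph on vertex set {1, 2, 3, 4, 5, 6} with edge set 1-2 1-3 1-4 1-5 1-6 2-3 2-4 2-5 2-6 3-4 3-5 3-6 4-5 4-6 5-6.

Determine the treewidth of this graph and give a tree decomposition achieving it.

Treewidth 5.
One such decomposition:
Bags: B1 = {1, 2, 3, 4, 5, 6}
Tree: (single bag)

With just one bag of size 6, the width is 6 − 1 = 5, so tw(G) ≤ 5. For the lower bound, the 6 vertices {1, 2, 3, 4, 5, 6} are pairwise adjacent, and any tree decomposition puts a clique entirely inside one bag — forcing width ≥ 5. Combining the bounds, tw(G) = 5.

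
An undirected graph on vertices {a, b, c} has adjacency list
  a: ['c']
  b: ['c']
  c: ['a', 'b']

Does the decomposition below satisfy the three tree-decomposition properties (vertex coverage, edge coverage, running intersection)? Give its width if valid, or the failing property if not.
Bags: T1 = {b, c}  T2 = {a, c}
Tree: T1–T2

Yes; width 1.

Checking the three conditions: (i) the bags cover all of {a, b, c}; (ii) for each edge, some bag contains both endpoints; (iii) the bags containing any fixed vertex form a subtree. All hold, so the decomposition is valid with width 2 − 1 = 1.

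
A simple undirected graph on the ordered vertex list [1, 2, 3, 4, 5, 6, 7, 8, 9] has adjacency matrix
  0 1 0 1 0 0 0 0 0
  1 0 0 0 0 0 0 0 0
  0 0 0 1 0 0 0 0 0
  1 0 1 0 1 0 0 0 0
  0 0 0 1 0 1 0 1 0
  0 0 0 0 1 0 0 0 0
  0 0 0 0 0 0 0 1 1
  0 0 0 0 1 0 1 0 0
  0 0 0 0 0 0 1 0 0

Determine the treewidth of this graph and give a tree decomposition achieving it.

Treewidth 1.
One optimal decomposition is:
Bags: B1 = {3, 4}  B2 = {4, 5}  B3 = {5, 8}  B4 = {1, 4}  B5 = {5, 6}  B6 = {7, 8}  B7 = {7, 9}  B8 = {1, 2}
Tree: B1–B2, B2–B3, B1–B4, B3–B5, B3–B6, B6–B7, B4–B8

Every bag has size at most 2, so the width is 2 − 1 = 1 and tw(G) ≤ 1. G has an edge, so its treewidth is at least 1. Combining the bounds, tw(G) = 1.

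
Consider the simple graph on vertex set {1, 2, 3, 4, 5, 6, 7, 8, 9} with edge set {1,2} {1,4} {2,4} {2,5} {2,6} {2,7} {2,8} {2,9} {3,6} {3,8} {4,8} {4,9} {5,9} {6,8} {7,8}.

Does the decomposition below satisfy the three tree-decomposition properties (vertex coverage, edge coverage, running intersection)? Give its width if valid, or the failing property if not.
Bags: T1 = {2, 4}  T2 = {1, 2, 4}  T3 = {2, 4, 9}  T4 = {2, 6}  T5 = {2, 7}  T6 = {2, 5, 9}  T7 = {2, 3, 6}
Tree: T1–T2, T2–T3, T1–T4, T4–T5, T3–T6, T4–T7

A tree decomposition must satisfy three properties: every vertex lies in some bag; for every edge, both endpoints lie together in some bag; and for every vertex, the bags containing it form a connected subtree. Here vertex 8 appears in no bag, so the decomposition is invalid.

No — vertex 8 appears in no bag.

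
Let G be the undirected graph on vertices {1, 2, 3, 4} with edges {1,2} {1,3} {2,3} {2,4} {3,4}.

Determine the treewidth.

2

A width-2 tree decomposition is:
Bags: B1 = {1, 2, 3}  B2 = {2, 3, 4}
Tree: B1–B2
The largest bag has 3 vertices, giving width 2; this decomposition certifies tw(G) ≤ 2. On the other hand G contains the 3-clique {1, 2, 3}. A clique must lie in a single bag of any decomposition, so no decomposition can have width below 2. The upper and lower bounds meet at 2, so that is the treewidth.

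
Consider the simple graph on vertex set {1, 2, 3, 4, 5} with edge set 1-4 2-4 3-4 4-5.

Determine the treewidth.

1

A width-1 tree decomposition is:
Bags: B1 = {3, 4}  B2 = {1, 4}  B3 = {4, 5}  B4 = {2, 4}
Tree: B1–B2, B2–B3, B3–B4
The largest bag has 2 vertices, giving width 1; this decomposition certifies tw(G) ≤ 1. G has an edge, so its treewidth is at least 1. The upper and lower bounds meet at 1, so that is the treewidth.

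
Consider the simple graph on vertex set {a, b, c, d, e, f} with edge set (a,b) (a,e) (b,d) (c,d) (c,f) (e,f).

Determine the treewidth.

A width-2 tree decomposition is:
Bags: B1 = {a, b, e}  B2 = {b, e, f}  B3 = {b, c, f}  B4 = {b, c, d}
Tree: B1–B2, B2–B3, B3–B4
Every bag has size at most 3, so the width is 3 − 1 = 2 and tw(G) ≤ 2. Since b–a–e–f–c–d–b is a cycle in G, G is not acyclic. Forests are exactly the graphs of treewidth ≤ 1, so tw(G) ≥ 2. Combining the bounds, tw(G) = 2.

2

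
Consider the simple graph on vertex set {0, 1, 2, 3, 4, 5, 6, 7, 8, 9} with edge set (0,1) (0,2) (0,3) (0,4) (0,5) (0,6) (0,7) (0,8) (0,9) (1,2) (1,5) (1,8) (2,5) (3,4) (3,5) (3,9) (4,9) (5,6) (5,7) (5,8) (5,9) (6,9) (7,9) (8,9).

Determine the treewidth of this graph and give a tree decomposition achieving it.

Every bag has size at most 4, so the width is 4 − 1 = 3 and tw(G) ≤ 3. For the lower bound, the 4 vertices {0, 3, 4, 9} are pairwise adjacent, and any tree decomposition puts a clique entirely inside one bag — forcing width ≥ 3. Therefore the treewidth is 3.

Treewidth 3.
One such decomposition:
Bags: B1 = {0, 5, 8, 9}  B2 = {0, 5, 6, 9}  B3 = {0, 3, 5, 9}  B4 = {0, 1, 5, 8}  B5 = {0, 1, 2, 5}  B6 = {0, 3, 4, 9}  B7 = {0, 5, 7, 9}
Tree: B1–B2, B1–B3, B1–B4, B4–B5, B3–B6, B1–B7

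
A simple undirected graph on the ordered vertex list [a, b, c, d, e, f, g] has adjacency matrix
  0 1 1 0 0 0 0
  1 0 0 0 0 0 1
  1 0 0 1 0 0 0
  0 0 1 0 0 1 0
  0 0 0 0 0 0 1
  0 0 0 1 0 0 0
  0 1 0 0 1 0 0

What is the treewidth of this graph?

1

A width-1 tree decomposition is:
Bags: B1 = {d, f}  B2 = {c, d}  B3 = {a, c}  B4 = {a, b}  B5 = {b, g}  B6 = {e, g}
Tree: B1–B2, B2–B3, B3–B4, B4–B5, B5–B6
The largest bag has 2 vertices, giving width 1; this decomposition certifies tw(G) ≤ 1. G has an edge, so its treewidth is at least 1. The upper and lower bounds meet at 1, so that is the treewidth.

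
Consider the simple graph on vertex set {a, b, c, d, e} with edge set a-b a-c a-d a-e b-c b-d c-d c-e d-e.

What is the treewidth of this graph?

A width-3 tree decomposition is:
Bags: B1 = {a, b, c, d}  B2 = {a, c, d, e}
Tree: B1–B2
Every bag has size at most 4, so the width is 4 − 1 = 3 and tw(G) ≤ 3. For the lower bound, the 4 vertices {a, c, d, e} are pairwise adjacent, and any tree decomposition puts a clique entirely inside one bag — forcing width ≥ 3. Therefore the treewidth is 3.

3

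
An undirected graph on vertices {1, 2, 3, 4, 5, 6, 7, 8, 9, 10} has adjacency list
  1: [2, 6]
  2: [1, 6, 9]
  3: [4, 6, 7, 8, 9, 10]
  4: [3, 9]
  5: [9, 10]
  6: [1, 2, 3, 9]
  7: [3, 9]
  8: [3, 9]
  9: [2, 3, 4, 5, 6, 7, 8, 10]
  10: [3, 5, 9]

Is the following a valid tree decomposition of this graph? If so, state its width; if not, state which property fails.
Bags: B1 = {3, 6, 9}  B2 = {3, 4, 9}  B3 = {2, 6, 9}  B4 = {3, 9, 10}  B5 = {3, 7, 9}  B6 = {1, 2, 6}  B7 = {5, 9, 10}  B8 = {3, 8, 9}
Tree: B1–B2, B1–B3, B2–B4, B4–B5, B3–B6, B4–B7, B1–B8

Yes; width 2.

Checking the three conditions: (i) the bags cover all of {1, 2, 3, 4, 5, 6, 7, 8, 9, 10}; (ii) for each edge, some bag contains both endpoints; (iii) the bags containing any fixed vertex form a subtree. All hold, so the decomposition is valid with width 3 − 1 = 2.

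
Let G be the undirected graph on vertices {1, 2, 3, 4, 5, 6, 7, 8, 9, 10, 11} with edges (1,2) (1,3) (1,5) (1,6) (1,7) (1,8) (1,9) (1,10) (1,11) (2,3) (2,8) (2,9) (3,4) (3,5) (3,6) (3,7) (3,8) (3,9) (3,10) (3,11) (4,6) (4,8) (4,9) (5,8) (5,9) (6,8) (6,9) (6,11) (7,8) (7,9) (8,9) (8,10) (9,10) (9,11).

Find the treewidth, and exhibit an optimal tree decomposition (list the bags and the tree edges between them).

Treewidth 4.
Bags: B1 = {1, 3, 6, 8, 9}  B2 = {1, 3, 7, 8, 9}  B3 = {1, 3, 5, 8, 9}  B4 = {3, 4, 6, 8, 9}  B5 = {1, 3, 6, 9, 11}  B6 = {1, 2, 3, 8, 9}  B7 = {1, 3, 8, 9, 10}
Tree: B1–B2, B1–B3, B1–B4, B1–B5, B1–B6, B1–B7

Each bag holds 5 vertices, so the decomposition has width 4, which upper-bounds the treewidth. On the other hand G contains the 5-clique {1, 2, 3, 8, 9}. A clique must lie in a single bag of any decomposition, so no decomposition can have width below 4. Therefore the treewidth is 4.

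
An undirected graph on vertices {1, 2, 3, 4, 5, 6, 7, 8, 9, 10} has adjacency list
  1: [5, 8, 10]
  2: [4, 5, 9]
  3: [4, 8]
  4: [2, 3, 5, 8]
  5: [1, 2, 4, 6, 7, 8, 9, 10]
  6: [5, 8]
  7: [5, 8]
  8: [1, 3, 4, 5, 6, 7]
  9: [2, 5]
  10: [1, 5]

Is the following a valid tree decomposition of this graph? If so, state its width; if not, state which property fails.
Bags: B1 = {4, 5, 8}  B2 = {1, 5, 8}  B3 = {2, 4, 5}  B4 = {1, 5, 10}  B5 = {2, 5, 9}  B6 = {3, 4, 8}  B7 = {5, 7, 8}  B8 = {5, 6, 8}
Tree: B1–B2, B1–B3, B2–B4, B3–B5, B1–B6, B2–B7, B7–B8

Every vertex of G appears in some bag (union = {1, 2, 3, 4, 5, 6, 7, 8, 9, 10}); every edge is covered by a bag; and for each vertex v the set of bags containing v is connected in the bag tree. The decomposition is therefore valid. The largest bag has 3 vertices, so the width is 2.

Yes; width 2.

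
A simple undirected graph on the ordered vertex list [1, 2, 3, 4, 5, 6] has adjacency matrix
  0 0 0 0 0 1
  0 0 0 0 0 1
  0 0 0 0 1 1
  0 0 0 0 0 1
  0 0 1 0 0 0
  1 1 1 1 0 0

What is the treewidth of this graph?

1

A width-1 tree decomposition is:
Bags: B1 = {4, 6}  B2 = {3, 6}  B3 = {3, 5}  B4 = {2, 6}  B5 = {1, 6}
Tree: B1–B2, B2–B3, B2–B4, B4–B5
Every bag has size at most 2, so the width is 2 − 1 = 1 and tw(G) ≤ 1. Since G has at least one edge (e.g. 4–6), it is not an edgeless graph, so tw(G) ≥ 1. Therefore the treewidth is 1.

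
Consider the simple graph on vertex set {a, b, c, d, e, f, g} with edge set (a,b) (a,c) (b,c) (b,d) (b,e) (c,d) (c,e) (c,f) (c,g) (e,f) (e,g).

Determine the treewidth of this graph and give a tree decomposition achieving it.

Treewidth 2.
Bags: B1 = {b, c, e}  B2 = {c, e, f}  B3 = {b, c, d}  B4 = {c, e, g}  B5 = {a, b, c}
Tree: B1–B2, B1–B3, B1–B4, B3–B5

Each bag holds 3 vertices, so the decomposition has width 2, which upper-bounds the treewidth. On the other hand G contains the 3-clique {c, e, g}. A clique must lie in a single bag of any decomposition, so no decomposition can have width below 2. Therefore the treewidth is 2.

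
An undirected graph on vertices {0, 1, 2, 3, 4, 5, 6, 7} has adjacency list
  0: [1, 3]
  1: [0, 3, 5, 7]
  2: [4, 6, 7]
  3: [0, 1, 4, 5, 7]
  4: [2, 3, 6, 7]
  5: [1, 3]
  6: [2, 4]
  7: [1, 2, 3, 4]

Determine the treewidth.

2

A width-2 tree decomposition is:
Bags: B1 = {1, 3, 7}  B2 = {3, 4, 7}  B3 = {1, 3, 5}  B4 = {2, 4, 7}  B5 = {2, 4, 6}  B6 = {0, 1, 3}
Tree: B1–B2, B1–B3, B2–B4, B4–B5, B3–B6
Every bag has size at most 3, so the width is 3 − 1 = 2 and tw(G) ≤ 2. On the other hand G contains the 3-clique {2, 4, 6}. A clique must lie in a single bag of any decomposition, so no decomposition can have width below 2. Combining the bounds, tw(G) = 2.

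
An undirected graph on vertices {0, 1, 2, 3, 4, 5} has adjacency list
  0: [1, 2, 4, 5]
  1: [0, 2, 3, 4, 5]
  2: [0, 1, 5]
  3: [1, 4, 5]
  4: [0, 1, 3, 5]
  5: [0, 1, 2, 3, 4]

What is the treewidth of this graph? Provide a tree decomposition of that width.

Treewidth 3.
One such decomposition:
Bags: B1 = {0, 1, 4, 5}  B2 = {1, 3, 4, 5}  B3 = {0, 1, 2, 5}
Tree: B1–B2, B1–B3

Every bag has size at most 4, so the width is 4 − 1 = 3 and tw(G) ≤ 3. For the lower bound, the 4 vertices {0, 1, 2, 5} are pairwise adjacent, and any tree decomposition puts a clique entirely inside one bag — forcing width ≥ 3. Therefore the treewidth is 3.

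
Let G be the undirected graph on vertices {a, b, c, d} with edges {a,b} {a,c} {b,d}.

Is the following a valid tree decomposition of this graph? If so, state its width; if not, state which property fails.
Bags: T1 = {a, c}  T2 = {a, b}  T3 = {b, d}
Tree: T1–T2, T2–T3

Every vertex of G appears in some bag (union = {a, b, c, d}); every edge is covered by a bag; and for each vertex v the set of bags containing v is connected in the bag tree. The decomposition is therefore valid. The largest bag has 2 vertices, so the width is 1.

Yes; width 1.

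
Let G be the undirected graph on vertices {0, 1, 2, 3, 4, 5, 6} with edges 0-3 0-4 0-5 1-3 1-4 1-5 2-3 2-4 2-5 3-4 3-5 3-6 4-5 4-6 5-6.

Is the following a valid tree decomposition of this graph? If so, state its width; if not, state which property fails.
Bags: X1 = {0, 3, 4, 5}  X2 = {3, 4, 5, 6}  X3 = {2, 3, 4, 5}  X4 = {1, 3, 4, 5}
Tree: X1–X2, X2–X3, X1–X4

Yes; width 3.

Every vertex of G appears in some bag (union = {0, 1, 2, 3, 4, 5, 6}); every edge is covered by a bag; and for each vertex v the set of bags containing v is connected in the bag tree. The decomposition is therefore valid. The largest bag has 4 vertices, so the width is 3.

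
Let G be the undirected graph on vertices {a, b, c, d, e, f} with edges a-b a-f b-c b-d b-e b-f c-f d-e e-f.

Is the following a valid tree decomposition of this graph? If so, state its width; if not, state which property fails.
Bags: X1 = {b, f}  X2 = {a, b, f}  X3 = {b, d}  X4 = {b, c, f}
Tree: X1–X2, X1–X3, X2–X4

A tree decomposition must satisfy three properties: every vertex lies in some bag; for every edge, both endpoints lie together in some bag; and for every vertex, the bags containing it form a connected subtree. Here vertex e appears in no bag, so the decomposition is invalid.

No — vertex e appears in no bag.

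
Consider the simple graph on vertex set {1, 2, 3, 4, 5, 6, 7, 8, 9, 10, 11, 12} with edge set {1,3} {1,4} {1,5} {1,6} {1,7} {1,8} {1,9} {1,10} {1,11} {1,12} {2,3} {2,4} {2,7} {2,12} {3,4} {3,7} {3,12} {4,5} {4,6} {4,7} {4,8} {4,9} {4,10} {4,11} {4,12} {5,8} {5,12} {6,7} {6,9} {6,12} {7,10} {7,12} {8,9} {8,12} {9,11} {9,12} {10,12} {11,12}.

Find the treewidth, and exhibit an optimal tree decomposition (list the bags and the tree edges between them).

Treewidth 4.
Bags: B1 = {1, 4, 8, 9, 12}  B2 = {1, 4, 9, 11, 12}  B3 = {1, 4, 6, 9, 12}  B4 = {1, 4, 5, 8, 12}  B5 = {1, 4, 6, 7, 12}  B6 = {1, 3, 4, 7, 12}  B7 = {1, 4, 7, 10, 12}  B8 = {2, 3, 4, 7, 12}
Tree: B1–B2, B2–B3, B1–B4, B3–B5, B5–B6, B6–B7, B6–B8

Every bag has size at most 5, so the width is 5 − 1 = 4 and tw(G) ≤ 4. On the other hand G contains the 5-clique {1, 4, 5, 8, 12}. A clique must lie in a single bag of any decomposition, so no decomposition can have width below 4. The upper and lower bounds meet at 4, so that is the treewidth.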